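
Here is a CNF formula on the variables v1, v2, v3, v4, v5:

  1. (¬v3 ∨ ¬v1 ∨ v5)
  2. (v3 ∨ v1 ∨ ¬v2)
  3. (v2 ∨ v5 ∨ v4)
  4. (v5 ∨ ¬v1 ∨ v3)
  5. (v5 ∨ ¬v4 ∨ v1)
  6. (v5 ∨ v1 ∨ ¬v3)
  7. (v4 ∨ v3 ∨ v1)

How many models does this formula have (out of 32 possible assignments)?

Split on v1, then v3.
  v1=1, v3=1: remaining (v2,v4,v5) ∈ {(0,0,1); (0,1,1); (1,0,1); (1,1,1)} — 4.
  v1=1, v3=0: remaining (v2,v4,v5) ∈ {(0,0,1); (0,1,1); (1,0,1); (1,1,1)} — 4.
  v1=0, v3=1: remaining (v2,v4,v5) ∈ {(0,0,1); (0,1,1); (1,0,1); (1,1,1)} — 4.
  v1=0, v3=0: remaining (v2,v4,v5) ∈ {(0,1,1)} — 1.
Total: 4 + 4 + 4 + 1 = 13.

13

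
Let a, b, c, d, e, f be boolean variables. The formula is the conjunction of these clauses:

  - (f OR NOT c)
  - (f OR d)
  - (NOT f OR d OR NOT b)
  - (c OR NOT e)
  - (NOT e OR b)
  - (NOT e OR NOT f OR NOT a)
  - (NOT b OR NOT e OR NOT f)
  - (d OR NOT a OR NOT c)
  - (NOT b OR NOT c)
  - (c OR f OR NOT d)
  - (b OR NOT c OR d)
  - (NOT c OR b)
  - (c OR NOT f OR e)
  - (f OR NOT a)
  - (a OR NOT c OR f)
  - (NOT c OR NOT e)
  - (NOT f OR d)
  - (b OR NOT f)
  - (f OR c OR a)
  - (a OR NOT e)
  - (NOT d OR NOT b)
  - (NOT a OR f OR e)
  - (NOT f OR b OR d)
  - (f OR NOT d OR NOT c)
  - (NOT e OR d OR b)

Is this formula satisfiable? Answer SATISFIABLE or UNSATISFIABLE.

UNSATISFIABLE

f = True:
  propagation gives d=True, b=True; an empty clause results — contradiction.
f = False:
  propagation gives c=False, d=True; an empty clause results — contradiction.
Every branch closes, so no satisfying assignment exists.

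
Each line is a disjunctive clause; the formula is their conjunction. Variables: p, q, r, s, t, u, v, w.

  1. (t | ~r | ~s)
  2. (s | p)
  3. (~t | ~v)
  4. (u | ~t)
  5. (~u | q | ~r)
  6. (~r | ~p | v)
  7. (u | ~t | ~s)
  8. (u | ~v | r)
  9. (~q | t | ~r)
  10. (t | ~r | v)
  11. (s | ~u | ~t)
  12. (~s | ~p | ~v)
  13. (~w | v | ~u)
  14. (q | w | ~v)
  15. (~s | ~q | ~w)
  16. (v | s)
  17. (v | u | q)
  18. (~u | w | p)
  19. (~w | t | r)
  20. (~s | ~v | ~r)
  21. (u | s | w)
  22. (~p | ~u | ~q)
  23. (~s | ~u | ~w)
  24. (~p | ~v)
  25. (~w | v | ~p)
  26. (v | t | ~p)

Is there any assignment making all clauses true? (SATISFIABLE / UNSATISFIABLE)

SATISFIABLE

Set p = True and propagate.
  then v is forced to False.
  then r is forced to False.
  then s is forced to True.
  then w is forced to False.
  then t is forced to True.
  then u is forced to True.
  then q is forced to False.
Every clause has at least one true literal under this assignment.
So p=T, q=F, r=F, s=T, t=T, u=T, v=F, w=F is a satisfying assignment.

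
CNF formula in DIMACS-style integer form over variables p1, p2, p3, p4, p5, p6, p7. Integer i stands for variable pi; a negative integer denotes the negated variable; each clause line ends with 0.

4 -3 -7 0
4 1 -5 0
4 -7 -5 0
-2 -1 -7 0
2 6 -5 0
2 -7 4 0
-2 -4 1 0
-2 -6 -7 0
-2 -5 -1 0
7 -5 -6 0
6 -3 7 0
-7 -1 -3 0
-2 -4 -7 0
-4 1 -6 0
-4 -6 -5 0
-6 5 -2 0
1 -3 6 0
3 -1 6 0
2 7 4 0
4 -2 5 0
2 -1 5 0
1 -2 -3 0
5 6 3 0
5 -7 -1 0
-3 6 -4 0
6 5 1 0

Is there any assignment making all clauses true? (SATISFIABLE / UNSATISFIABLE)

p1 = True:
  p7 = True:
    propagation gives p2=False, p4=True, p3=False, p6=True; an empty clause results — contradiction.
  p7 = False:
    p5 = True:
      propagation gives p2=False, p6=True; contradiction.
    p5 = False:
      propagation gives p2=True, p6=False, p3=False; contradiction.
p1 = False:
  p4 = True:
    propagation gives p2=False, p6=False, p5=False; an empty clause results — contradiction.
  p4 = False:
    propagation gives p5=False, p2=False, p7=False; an empty clause results — contradiction.
Every branch closes, so no satisfying assignment exists.

UNSATISFIABLE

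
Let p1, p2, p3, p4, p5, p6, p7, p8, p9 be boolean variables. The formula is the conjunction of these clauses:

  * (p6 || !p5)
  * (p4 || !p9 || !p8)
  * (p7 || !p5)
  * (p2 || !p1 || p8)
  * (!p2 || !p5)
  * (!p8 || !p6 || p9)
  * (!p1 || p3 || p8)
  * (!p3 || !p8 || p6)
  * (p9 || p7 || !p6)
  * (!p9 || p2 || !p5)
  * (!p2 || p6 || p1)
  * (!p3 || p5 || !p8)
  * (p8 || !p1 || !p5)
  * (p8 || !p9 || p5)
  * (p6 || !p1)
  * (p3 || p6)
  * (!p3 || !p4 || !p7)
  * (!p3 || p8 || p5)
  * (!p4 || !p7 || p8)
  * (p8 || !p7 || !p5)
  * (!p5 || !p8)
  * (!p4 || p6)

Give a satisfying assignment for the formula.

Try p1 = False.
Try p2 = True.
  then p5 is forced to False.
  then p6 is forced to True.
The remaining clauses are satisfied by p3 = False, p4 = True, p7 = True, p8 = True, p9 = True.
Every clause has at least one true literal under this assignment.

p1=False, p2=True, p3=False, p4=True, p5=False, p6=True, p7=True, p8=True, p9=True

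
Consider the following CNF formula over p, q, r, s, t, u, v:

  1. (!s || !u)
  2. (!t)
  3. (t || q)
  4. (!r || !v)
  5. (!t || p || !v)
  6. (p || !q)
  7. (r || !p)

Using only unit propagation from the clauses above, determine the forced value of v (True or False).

False

(!t) is a unit clause: t = False.
From (t || q) and t = False: q = True.
(p || !q) with q = True leaves only p, so p = True.
(!p || r): since p = True, the clause reduces to (r). r = True.
From (!v || !r) and r = True: v = False.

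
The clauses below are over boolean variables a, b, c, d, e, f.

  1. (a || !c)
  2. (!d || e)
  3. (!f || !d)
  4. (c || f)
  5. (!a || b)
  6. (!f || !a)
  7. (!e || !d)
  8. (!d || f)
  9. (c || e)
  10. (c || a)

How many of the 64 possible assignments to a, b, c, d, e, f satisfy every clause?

2

The models are:
  a=T b=T c=T d=F e=F f=F
  a=T b=T c=T d=F e=T f=F
That's 2 in total.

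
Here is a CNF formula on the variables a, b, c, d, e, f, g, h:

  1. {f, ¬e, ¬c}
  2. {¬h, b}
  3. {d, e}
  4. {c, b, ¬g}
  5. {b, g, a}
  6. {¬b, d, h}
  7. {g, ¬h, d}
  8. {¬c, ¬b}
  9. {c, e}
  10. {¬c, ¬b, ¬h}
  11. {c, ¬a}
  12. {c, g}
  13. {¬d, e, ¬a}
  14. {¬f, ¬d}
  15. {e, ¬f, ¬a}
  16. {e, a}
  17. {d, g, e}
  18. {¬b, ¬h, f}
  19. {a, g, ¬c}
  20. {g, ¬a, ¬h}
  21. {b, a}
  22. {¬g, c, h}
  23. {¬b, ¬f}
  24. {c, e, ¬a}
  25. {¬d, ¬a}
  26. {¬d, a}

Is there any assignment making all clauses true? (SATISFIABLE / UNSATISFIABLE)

SATISFIABLE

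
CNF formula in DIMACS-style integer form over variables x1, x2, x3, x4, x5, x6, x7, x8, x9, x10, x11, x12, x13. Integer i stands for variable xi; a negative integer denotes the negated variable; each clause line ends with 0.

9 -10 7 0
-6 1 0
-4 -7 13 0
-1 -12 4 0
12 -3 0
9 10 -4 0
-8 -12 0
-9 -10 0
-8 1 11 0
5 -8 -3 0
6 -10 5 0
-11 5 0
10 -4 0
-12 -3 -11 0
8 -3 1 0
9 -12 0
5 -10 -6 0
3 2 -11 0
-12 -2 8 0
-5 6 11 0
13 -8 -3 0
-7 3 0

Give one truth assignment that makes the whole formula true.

x1=True  x2=False  x3=False  x4=False  x5=True  x6=True  x7=False  x8=False  x9=True  x10=False  x11=False  x12=False  x13=False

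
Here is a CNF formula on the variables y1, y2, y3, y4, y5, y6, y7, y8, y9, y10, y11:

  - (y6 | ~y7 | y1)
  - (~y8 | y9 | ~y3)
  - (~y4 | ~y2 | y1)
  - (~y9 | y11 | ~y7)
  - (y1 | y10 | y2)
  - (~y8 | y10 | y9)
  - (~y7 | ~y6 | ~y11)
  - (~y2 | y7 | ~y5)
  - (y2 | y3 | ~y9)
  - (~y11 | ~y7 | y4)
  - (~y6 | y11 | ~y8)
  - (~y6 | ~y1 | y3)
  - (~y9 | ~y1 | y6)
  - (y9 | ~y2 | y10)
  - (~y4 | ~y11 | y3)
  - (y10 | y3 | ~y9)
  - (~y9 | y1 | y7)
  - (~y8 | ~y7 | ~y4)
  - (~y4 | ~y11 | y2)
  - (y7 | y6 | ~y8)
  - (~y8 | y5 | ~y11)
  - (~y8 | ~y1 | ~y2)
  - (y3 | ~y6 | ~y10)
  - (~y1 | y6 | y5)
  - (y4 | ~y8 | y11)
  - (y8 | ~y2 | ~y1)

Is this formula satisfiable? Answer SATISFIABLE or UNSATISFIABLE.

SATISFIABLE

Branch on y1: take y1 = False.
Set y2 = False and propagate.
  then y10 is forced to True.
For the remaining variables, y3 = True, y4 = False, y5 = True, y6 = True, y7 = True, y8 = False, y9 = False, y11 = False works.
So y1=False, y2=False, y3=True, y4=False, y5=True, y6=True, y7=True, y8=False, y9=False, y10=True, y11=False is a satisfying assignment.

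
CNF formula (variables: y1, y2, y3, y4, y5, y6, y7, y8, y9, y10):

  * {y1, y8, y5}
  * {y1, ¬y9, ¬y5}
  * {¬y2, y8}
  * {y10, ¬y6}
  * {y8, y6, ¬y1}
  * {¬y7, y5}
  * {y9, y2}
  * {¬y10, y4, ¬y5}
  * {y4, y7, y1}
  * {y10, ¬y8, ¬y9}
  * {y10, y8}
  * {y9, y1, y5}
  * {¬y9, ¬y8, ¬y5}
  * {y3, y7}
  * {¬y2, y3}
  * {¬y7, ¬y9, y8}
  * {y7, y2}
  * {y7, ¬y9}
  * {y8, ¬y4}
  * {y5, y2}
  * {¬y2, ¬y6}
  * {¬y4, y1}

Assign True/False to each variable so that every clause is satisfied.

y3 occurs only positively in the remaining clauses — set y3 = True.
Set y1 = True and propagate.
Branch on y2: take y2 = True.
  then y8 is forced to True.
  then y6 is forced to False.
The remaining clauses are satisfied by y4 = False, y5 = False, y7 = False, y9 = False, y10 = False.
Every clause has at least one true literal under this assignment.

y1=True  y2=True  y3=True  y4=False  y5=False  y6=False  y7=False  y8=True  y9=False  y10=False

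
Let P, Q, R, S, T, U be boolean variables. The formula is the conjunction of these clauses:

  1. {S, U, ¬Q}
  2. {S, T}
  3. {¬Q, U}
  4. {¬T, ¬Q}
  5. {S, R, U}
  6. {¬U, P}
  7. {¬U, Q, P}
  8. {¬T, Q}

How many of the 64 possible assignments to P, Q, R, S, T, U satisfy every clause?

The models are:
  P=F Q=F R=F S=T T=F U=F
  P=F Q=F R=T S=T T=F U=F
  P=T Q=F R=F S=T T=F U=F
  P=T Q=F R=F S=T T=F U=T
  P=T Q=F R=T S=T T=F U=F
  P=T Q=F R=T S=T T=F U=T
  P=T Q=T R=F S=T T=F U=T
  P=T Q=T R=T S=T T=F U=T
That's 8 in total.

8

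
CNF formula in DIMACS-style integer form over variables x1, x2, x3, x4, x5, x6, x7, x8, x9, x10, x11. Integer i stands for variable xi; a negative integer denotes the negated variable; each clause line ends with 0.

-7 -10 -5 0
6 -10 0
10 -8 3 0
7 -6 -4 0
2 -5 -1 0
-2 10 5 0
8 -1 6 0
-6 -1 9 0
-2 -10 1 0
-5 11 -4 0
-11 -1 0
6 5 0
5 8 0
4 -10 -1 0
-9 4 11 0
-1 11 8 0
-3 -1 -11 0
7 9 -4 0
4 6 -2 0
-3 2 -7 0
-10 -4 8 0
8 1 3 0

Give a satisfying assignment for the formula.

x1=0, x2=0, x3=0, x4=0, x5=1, x6=1, x7=0, x8=1, x9=0, x10=1, x11=0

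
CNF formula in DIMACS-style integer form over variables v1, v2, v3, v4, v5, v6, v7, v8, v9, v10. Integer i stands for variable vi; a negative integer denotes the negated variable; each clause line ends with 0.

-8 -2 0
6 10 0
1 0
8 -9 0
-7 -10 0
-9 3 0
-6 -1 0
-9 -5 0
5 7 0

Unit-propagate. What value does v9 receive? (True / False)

False

Unit clause (v1) sets v1 = True.
In (!v1 || !v6), !v1 is now false; !v6 must hold, so v6 = False.
(v10 || v6) with v6 = False leaves only v10, so v10 = True.
(!v7 || !v10) with v10 = True leaves only !v7, so v7 = False.
From (v7 || v5) and v7 = False: v5 = True.
(!v9 || !v5) with v5 = True leaves only !v9, so v9 = False.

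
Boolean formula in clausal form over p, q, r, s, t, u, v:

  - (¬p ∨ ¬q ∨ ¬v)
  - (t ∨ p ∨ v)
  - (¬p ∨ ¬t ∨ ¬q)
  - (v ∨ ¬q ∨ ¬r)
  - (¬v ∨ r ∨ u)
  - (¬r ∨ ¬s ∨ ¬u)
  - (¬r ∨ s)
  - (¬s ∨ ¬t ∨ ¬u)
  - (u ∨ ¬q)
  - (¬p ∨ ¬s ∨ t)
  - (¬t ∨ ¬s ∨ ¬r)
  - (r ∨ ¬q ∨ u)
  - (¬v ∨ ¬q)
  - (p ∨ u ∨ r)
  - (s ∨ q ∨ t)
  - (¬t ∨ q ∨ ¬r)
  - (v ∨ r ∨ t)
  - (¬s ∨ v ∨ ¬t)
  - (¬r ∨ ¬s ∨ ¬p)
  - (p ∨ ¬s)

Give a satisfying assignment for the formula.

Branch on p: take p = True.
For the remaining variables, q = False, r = False, s = False, t = True, u = True, v = False works.
Check each clause:
  1. (¬q ∨ ¬v ∨ ¬p) — ¬v is true.
  2. (v ∨ p ∨ t) — p is true.
  3. (¬t ∨ ¬q ∨ ¬p) — ¬q is true.
  4. (¬r ∨ v ∨ ¬q) — ¬r is true.
  5. (¬v ∨ r ∨ u) — ¬v is true.
  6. (¬r ∨ ¬u ∨ ¬s) — ¬s is true.
  7. (¬r ∨ s) — ¬r is true.
  8. (¬u ∨ ¬t ∨ ¬s) — ¬s is true.
  9. (u ∨ ¬q) — u is true.
  10. (¬p ∨ t ∨ ¬s) — ¬s is true.
  11. (¬r ∨ ¬s ∨ ¬t) — ¬s is true.
  12. (u ∨ ¬q ∨ r) — ¬q is true.
  13. (¬q ∨ ¬v) — ¬v is true.
  14. (r ∨ u ∨ p) — p is true.
  15. (s ∨ q ∨ t) — t is true.
  16. (¬r ∨ q ∨ ¬t) — ¬r is true.
  17. (v ∨ r ∨ t) — t is true.
  18. (¬t ∨ ¬s ∨ v) — ¬s is true.
  19. (¬r ∨ ¬p ∨ ¬s) — ¬s is true.
  20. (¬s ∨ p) — p is true.

p = T, q = F, r = F, s = F, t = T, u = T, v = F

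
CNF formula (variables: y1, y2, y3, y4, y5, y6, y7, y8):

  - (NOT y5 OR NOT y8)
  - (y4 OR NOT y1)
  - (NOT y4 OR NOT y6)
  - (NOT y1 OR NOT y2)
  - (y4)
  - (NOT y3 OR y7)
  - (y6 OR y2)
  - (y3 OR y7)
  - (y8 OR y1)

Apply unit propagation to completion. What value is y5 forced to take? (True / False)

False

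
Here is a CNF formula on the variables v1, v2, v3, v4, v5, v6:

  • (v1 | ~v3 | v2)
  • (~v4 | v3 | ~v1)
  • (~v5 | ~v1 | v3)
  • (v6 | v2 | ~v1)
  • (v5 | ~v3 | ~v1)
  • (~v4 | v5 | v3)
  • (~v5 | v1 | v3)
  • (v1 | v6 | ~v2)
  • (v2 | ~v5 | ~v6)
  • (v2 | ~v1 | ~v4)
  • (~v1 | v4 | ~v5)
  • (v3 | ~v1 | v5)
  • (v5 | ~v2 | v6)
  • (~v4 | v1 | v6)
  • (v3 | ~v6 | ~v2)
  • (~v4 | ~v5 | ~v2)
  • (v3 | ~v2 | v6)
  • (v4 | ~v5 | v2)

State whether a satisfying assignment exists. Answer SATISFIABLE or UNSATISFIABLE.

SATISFIABLE

Set v1 = False and propagate.
The remaining clauses are satisfied by v2 = False, v3 = False, v4 = False, v5 = False, v6 = True.
Every clause has at least one true literal under this assignment.
So v1=F  v2=F  v3=F  v4=F  v5=F  v6=T is a satisfying assignment.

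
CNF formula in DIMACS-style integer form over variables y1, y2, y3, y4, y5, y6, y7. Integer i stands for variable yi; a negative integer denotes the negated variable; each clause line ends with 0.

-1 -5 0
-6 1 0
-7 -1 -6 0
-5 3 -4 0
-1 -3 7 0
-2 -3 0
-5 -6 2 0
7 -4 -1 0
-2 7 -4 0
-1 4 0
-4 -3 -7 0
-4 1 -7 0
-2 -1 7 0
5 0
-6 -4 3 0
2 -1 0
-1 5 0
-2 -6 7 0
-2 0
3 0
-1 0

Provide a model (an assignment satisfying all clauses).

y1=0, y2=0, y3=1, y4=0, y5=1, y6=0, y7=0

Check each clause:
  1. (~y5 | ~y1) — ~y1 is true.
  2. (y1 | ~y6) — ~y6 is true.
  3. (~y1 | ~y7 | ~y6) — ~y7 is true.
  4. (y3 | ~y5 | ~y4) — y3 is true.
  5. (~y1 | y7 | ~y3) — ~y1 is true.
  6. (~y2 | ~y3) — ~y2 is true.
  7. (~y6 | y2 | ~y5) — ~y6 is true.
  8. (~y1 | ~y4 | y7) — ~y4 is true.
  9. (y7 | ~y4 | ~y2) — ~y4 is true.
  10. (y4 | ~y1) — ~y1 is true.
  11. (~y3 | ~y7 | ~y4) — ~y7 is true.
  12. (y1 | ~y4 | ~y7) — ~y4 is true.
  13. (y7 | ~y2 | ~y1) — ~y2 is true.
  14. (y5) — y5 is true.
  15. (~y6 | ~y4 | y3) — ~y6 is true.
  16. (~y1 | y2) — ~y1 is true.
  17. (y5 | ~y1) — y5 is true.
  18. (~y6 | ~y2 | y7) — ~y6 is true.
  19. (~y2) — ~y2 is true.
  20. (y3) — y3 is true.
  21. (~y1) — ~y1 is true.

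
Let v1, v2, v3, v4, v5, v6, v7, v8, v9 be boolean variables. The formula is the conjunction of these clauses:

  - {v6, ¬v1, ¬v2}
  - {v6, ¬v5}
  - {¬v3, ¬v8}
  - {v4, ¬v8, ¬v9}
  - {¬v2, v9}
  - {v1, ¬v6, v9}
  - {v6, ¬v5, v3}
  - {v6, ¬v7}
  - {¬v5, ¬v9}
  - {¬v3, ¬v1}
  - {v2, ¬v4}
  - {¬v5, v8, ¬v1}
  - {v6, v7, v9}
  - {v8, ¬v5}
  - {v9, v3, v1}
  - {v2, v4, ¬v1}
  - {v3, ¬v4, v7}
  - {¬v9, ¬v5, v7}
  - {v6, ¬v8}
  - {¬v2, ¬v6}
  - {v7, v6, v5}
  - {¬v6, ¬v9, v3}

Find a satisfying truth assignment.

Branch on v1: take v1 = False.
Branch on v2: take v2 = False.
  then v4 is forced to False.
For the remaining variables, v3 = True, v5 = False, v6 = True, v7 = False, v8 = False, v9 = True works.

v1=F  v2=F  v3=T  v4=F  v5=F  v6=T  v7=F  v8=F  v9=T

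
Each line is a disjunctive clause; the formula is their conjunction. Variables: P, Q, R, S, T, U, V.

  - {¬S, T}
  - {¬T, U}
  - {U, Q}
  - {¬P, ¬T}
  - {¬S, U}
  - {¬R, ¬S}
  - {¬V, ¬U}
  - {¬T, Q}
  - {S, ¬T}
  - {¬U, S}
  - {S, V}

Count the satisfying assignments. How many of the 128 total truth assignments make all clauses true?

5

Satisfying assignments:
  P=F Q=T R=F S=F T=F U=F V=T
  P=F Q=T R=F S=T T=T U=T V=F
  P=F Q=T R=T S=F T=F U=F V=T
  P=T Q=T R=F S=F T=F U=F V=T
  P=T Q=T R=T S=F T=F U=F V=T
Count: 5.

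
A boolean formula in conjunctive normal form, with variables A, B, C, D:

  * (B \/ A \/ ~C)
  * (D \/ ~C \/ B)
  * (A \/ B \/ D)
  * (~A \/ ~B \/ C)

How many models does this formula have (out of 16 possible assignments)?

Case analysis on B and A:
  B=1, A=1: remaining (C,D) ∈ {(1,0); (1,1)} — 2.
  B=1, A=0: remaining (C,D) ∈ {(0,0); (0,1); (1,0); (1,1)} — 4.
  B=0, A=1: remaining (C,D) ∈ {(0,0); (0,1); (1,1)} — 3.
  B=0, A=0: remaining (C,D) ∈ {(0,1)} — 1.
Total: 2 + 4 + 3 + 1 = 10.

10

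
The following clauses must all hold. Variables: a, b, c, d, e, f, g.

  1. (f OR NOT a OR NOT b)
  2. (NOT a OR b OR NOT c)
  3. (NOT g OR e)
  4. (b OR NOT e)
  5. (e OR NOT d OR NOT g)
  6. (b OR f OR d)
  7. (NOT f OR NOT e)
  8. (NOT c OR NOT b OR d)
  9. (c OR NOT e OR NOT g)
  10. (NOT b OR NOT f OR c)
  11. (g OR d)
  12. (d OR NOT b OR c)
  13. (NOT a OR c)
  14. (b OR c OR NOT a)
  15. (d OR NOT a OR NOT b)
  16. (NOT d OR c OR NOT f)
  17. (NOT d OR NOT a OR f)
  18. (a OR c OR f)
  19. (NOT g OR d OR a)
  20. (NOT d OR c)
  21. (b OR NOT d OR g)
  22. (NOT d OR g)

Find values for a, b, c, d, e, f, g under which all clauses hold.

Branch on a: take a = False.
The remaining clauses are satisfied by b = True, c = True, d = True, e = True, f = False, g = True.

a = F, b = T, c = T, d = T, e = T, f = F, g = T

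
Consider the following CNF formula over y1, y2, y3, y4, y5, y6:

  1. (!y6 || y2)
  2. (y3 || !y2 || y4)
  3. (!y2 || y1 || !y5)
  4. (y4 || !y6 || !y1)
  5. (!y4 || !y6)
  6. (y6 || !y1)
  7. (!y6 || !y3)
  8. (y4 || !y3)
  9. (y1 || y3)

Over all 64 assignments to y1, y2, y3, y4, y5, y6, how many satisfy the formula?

The models are:
  y1=F y2=F y3=T y4=T y5=F y6=F
  y1=F y2=F y3=T y4=T y5=T y6=F
  y1=F y2=T y3=T y4=T y5=F y6=F
Count: 3.

3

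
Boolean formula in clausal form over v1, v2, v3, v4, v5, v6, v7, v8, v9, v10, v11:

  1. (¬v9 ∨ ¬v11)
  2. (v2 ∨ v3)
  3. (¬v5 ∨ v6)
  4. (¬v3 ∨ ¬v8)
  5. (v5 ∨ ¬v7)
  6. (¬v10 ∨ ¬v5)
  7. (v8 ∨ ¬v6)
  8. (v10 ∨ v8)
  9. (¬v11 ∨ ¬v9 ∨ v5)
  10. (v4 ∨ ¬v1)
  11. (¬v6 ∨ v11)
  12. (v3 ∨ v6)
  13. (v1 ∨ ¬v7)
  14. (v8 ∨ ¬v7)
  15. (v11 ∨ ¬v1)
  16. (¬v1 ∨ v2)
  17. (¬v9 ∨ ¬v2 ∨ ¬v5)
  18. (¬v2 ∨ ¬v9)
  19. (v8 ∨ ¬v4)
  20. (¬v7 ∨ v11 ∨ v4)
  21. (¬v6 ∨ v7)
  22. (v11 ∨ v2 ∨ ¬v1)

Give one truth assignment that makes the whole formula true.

v1=0, v2=1, v3=1, v4=0, v5=0, v6=0, v7=0, v8=0, v9=0, v10=1, v11=1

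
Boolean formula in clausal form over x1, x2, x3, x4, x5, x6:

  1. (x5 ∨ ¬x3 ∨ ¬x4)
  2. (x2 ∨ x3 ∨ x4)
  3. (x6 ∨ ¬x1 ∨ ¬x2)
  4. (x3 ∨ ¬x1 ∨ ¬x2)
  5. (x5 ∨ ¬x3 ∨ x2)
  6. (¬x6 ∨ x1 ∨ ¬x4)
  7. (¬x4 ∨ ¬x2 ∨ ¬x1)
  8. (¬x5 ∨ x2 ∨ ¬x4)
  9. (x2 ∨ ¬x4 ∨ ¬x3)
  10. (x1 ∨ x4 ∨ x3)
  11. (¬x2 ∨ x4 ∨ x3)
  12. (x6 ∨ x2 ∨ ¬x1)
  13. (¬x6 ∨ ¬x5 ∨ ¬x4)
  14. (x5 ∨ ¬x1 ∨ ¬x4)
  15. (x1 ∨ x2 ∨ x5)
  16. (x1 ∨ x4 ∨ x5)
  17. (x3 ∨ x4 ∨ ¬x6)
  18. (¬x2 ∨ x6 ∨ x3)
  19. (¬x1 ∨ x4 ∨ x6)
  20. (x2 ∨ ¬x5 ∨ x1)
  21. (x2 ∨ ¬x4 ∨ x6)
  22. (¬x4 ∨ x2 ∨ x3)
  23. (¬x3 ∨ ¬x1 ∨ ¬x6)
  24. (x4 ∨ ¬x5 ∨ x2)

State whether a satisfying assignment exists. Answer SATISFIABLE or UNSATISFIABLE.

Set x1 = False and propagate.
For the remaining variables, x2 = True, x3 = True, x4 = False, x5 = True, x6 = True works.
So x1 = 0, x2 = 1, x3 = 1, x4 = 0, x5 = 1, x6 = 1 is a satisfying assignment.

SATISFIABLE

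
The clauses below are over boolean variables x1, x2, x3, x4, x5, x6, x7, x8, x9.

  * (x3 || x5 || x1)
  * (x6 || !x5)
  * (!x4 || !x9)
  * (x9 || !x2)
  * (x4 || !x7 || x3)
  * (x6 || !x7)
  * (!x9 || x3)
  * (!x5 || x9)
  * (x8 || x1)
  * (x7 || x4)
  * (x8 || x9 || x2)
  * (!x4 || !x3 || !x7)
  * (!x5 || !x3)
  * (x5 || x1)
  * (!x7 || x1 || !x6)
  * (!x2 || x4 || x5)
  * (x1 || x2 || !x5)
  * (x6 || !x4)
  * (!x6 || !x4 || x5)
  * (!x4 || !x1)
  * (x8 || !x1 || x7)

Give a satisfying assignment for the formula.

x1=True, x2=False, x3=True, x4=False, x5=False, x6=True, x7=True, x8=True, x9=True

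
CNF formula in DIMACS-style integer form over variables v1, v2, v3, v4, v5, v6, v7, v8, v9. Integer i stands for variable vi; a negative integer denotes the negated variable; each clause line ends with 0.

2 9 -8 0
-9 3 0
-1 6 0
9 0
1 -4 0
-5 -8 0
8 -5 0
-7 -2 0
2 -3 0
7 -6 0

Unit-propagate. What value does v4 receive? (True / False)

(v9) stands alone — v9 = True.
(¬v9 ∨ v3): since v9 = True, the clause reduces to (v3). v3 = True.
(v2 ∨ ¬v3): since v3 = True, the clause reduces to (v2). v2 = True.
In (¬v7 ∨ ¬v2), ¬v2 is now false; ¬v7 must hold, so v7 = False.
In (v7 ∨ ¬v6), v7 is now false; ¬v6 must hold, so v6 = False.
(v6 ∨ ¬v1) with v6 = False leaves only ¬v1, so v1 = False.
From (¬v4 ∨ v1) and v1 = False: v4 = False.

False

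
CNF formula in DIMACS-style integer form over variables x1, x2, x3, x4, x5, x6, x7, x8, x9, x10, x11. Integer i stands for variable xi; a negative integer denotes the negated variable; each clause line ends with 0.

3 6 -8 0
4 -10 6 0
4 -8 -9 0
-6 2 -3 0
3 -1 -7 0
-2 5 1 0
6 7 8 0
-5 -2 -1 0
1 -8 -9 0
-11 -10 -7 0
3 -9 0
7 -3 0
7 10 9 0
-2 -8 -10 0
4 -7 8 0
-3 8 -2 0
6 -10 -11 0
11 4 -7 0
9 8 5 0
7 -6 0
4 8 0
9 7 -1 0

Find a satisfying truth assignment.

x1 = 0, x2 = 0, x3 = 1, x4 = 1, x5 = 0, x6 = 0, x7 = 1, x8 = 1, x9 = 0, x10 = 0, x11 = 0

Check each clause:
  1. (x6 OR NOT x8 OR x3) — x3 is true.
  2. (x4 OR x6 OR NOT x10) — x4 is true.
  3. (NOT x8 OR NOT x9 OR x4) — x4 is true.
  4. (NOT x3 OR x2 OR NOT x6) — NOT x6 is true.
  5. (NOT x1 OR x3 OR NOT x7) — x3 is true.
  6. (NOT x2 OR x1 OR x5) — NOT x2 is true.
  7. (x7 OR x6 OR x8) — x8 is true.
  8. (NOT x5 OR NOT x2 OR NOT x1) — NOT x5 is true.
  9. (x1 OR NOT x9 OR NOT x8) — NOT x9 is true.
  10. (NOT x7 OR NOT x11 OR NOT x10) — NOT x11 is true.
  11. (NOT x9 OR x3) — x3 is true.
  12. (NOT x3 OR x7) — x7 is true.
  13. (x9 OR x10 OR x7) — x7 is true.
  14. (NOT x10 OR NOT x8 OR NOT x2) — NOT x10 is true.
  15. (x8 OR x4 OR NOT x7) — x8 is true.
  16. (x8 OR NOT x2 OR NOT x3) — x8 is true.
  17. (NOT x10 OR x6 OR NOT x11) — NOT x11 is true.
  18. (x11 OR x4 OR NOT x7) — x4 is true.
  19. (x5 OR x8 OR x9) — x8 is true.
  20. (NOT x6 OR x7) — NOT x6 is true.
  21. (x8 OR x4) — x8 is true.
  22. (NOT x1 OR x9 OR x7) — NOT x1 is true.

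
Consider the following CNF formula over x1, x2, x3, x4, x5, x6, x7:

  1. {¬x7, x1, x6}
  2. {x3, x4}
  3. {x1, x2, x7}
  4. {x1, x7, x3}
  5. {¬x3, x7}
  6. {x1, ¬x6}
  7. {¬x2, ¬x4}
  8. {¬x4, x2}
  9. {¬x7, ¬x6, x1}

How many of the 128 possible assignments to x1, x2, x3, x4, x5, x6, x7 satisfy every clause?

8

The models are:
  x1=T x2=F x3=T x4=F x5=F x6=F x7=T
  x1=T x2=F x3=T x4=F x5=F x6=T x7=T
  x1=T x2=F x3=T x4=F x5=T x6=F x7=T
  x1=T x2=F x3=T x4=F x5=T x6=T x7=T
  x1=T x2=T x3=T x4=F x5=F x6=F x7=T
  x1=T x2=T x3=T x4=F x5=F x6=T x7=T
  x1=T x2=T x3=T x4=F x5=T x6=F x7=T
  x1=T x2=T x3=T x4=F x5=T x6=T x7=T
That's 8 in total.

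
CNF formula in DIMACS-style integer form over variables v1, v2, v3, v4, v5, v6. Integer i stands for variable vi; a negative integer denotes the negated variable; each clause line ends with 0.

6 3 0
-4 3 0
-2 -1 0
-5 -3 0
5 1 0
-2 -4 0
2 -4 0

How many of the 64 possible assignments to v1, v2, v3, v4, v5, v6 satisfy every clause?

6

Satisfying assignments:
  v1=0 v2=0 v3=0 v4=0 v5=1 v6=1
  v1=0 v2=1 v3=0 v4=0 v5=1 v6=1
  v1=1 v2=0 v3=0 v4=0 v5=0 v6=1
  v1=1 v2=0 v3=0 v4=0 v5=1 v6=1
  v1=1 v2=0 v3=1 v4=0 v5=0 v6=0
  v1=1 v2=0 v3=1 v4=0 v5=0 v6=1
That's 6 in total.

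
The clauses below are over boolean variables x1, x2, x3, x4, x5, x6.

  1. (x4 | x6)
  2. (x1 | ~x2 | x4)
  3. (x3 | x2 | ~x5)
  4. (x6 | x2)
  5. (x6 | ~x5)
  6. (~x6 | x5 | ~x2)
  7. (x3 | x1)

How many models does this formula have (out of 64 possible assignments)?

18

Case analysis on x2 and x6:
  x2=1, x6=1: 5 of the 16 assignments to (x1,x3,x4,x5) work.
  x2=1, x6=0: remaining (x1,x3,x4,x5) ∈ {(0,1,1,0); (1,0,1,0); (1,1,1,0)} — 3.
  x2=0, x6=1: x4 free; 5 ways for (x1,x3,x5) × 2^1 = 10.
  x2=0, x6=0: a clause becomes empty — 0.
Total: 5 + 3 + 10 + 0 = 18.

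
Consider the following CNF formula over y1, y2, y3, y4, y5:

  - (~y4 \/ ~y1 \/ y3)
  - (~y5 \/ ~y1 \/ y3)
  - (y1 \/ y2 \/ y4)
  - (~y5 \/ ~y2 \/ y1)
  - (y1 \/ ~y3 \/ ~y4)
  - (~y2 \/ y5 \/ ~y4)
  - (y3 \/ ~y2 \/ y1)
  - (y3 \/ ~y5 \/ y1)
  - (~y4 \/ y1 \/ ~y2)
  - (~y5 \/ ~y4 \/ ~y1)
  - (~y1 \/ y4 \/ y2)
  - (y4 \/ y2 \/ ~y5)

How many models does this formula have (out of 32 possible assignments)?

6

The models are:
  y1=F y2=F y3=F y4=T y5=F
  y1=F y2=T y3=T y4=F y5=F
  y1=T y2=F y3=T y4=T y5=F
  y1=T y2=T y3=F y4=F y5=F
  y1=T y2=T y3=T y4=F y5=F
  y1=T y2=T y3=T y4=F y5=T
That's 6 in total.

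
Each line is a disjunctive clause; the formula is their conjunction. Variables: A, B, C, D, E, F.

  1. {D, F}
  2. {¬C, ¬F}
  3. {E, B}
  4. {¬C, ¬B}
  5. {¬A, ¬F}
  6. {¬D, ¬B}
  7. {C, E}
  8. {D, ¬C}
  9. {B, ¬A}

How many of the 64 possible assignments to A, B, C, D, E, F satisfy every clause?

The models are:
  A=F B=F C=F D=F E=T F=T
  A=F B=F C=F D=T E=T F=F
  A=F B=F C=F D=T E=T F=T
  A=F B=F C=T D=T E=T F=F
  A=F B=T C=F D=F E=T F=T
Count: 5.

5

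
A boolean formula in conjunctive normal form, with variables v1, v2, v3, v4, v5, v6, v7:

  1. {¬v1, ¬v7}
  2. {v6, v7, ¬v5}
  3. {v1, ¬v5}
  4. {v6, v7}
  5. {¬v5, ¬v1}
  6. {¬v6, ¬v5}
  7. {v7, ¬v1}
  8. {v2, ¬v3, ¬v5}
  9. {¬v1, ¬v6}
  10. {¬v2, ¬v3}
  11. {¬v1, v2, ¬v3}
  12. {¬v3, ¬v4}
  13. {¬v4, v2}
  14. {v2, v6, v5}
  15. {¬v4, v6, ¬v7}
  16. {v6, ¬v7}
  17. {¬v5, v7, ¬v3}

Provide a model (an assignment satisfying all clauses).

v1=F  v2=T  v3=F  v4=F  v5=F  v6=T  v7=F

Pure literal: v3 appears only negated; assign v3 = False.
Pure literal: v4 appears only negated; assign v4 = False.
Set v1 = False and propagate.
  then v5 is forced to False.
For the remaining variables, v2 = True, v6 = True, v7 = False works.
Every clause has at least one true literal under this assignment.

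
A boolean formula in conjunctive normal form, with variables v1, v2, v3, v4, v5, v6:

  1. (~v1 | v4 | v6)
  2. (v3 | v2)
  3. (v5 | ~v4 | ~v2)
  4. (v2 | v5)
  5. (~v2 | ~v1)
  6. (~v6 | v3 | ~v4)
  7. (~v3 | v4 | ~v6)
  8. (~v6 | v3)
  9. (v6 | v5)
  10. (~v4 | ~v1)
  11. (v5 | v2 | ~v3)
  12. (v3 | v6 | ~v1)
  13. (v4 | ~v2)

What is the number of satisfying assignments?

6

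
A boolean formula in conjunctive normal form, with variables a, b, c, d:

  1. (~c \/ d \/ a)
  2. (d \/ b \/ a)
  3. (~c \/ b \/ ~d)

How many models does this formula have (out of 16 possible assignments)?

Case analysis on d and a:
  d=1, a=1: remaining (b,c) ∈ {(0,0); (1,0); (1,1)} — 3.
  d=1, a=0: remaining (b,c) ∈ {(0,0); (1,0); (1,1)} — 3.
  d=0, a=1: remaining (b,c) ∈ {(0,0); (0,1); (1,0); (1,1)} — 4.
  d=0, a=0: remaining (b,c) ∈ {(1,0)} — 1.
Total: 3 + 3 + 4 + 1 = 11.

11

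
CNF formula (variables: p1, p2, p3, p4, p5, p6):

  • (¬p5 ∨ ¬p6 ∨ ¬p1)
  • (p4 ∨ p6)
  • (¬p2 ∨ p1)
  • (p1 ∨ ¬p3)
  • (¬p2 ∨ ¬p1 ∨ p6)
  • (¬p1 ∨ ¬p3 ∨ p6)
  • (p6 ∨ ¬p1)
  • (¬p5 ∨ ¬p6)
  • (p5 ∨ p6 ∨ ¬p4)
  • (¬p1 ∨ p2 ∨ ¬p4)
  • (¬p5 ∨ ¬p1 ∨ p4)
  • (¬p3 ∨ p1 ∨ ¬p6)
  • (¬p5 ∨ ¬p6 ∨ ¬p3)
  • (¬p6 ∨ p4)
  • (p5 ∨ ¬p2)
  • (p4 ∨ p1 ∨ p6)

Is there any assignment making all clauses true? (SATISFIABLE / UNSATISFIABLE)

SATISFIABLE

Pure literal: p3 appears only negated; assign p3 = False.
Set p1 = False and propagate.
  then p2 is forced to False.
Try p4 = True.
Set p5 = False and propagate.
  then p6 is forced to True.
So p1=False, p2=False, p3=False, p4=True, p5=False, p6=True is a satisfying assignment.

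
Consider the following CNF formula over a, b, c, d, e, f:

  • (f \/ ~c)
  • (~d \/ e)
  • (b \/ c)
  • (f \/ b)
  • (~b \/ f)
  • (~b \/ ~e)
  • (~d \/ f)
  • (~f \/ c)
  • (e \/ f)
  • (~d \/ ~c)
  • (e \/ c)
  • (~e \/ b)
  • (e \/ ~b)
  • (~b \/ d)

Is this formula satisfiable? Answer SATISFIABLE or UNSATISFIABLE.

SATISFIABLE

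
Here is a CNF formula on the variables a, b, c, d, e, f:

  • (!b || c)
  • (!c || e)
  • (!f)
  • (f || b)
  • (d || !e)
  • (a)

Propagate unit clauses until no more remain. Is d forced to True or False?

True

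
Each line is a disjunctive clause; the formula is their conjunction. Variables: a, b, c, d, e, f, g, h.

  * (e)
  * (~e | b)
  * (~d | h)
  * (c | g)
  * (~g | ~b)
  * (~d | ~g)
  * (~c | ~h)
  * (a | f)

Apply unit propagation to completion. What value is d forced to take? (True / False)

Unit clause (e) sets e = True.
(b | ~e) with e = True leaves only b, so b = True.
In (~g | ~b), ~b is now false; ~g must hold, so g = False.
(c | g): since g = False, the clause reduces to (c). c = True.
From (~h | ~c) and c = True: h = False.
In (~d | h), h is now false; ~d must hold, so d = False.

False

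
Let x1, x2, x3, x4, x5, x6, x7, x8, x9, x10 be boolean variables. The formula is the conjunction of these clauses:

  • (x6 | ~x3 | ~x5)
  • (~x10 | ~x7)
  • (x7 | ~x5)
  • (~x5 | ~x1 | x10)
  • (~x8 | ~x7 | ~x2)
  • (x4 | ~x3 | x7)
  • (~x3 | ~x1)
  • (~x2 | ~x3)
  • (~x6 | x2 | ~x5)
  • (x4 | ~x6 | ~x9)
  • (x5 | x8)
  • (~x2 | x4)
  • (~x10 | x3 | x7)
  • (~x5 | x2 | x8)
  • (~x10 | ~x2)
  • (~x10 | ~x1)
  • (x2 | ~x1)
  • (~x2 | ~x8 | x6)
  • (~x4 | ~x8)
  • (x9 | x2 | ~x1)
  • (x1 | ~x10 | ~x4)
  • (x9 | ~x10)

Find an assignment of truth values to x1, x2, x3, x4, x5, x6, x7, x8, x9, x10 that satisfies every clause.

x1=F, x2=F, x3=F, x4=F, x5=F, x6=T, x7=F, x8=T, x9=F, x10=F

Branch on x1: take x1 = False.
Try x2 = False.
The remaining clauses are satisfied by x3 = False, x4 = False, x5 = False, x6 = True, x7 = False, x8 = True, x9 = False, x10 = False.
Check each clause:
  1. (x6 | ~x3 | ~x5) — ~x5 is true.
  2. (~x7 | ~x10) — ~x7 is true.
  3. (x7 | ~x5) — ~x5 is true.
  4. (~x1 | ~x5 | x10) — ~x5 is true.
  5. (~x8 | ~x2 | ~x7) — ~x7 is true.
  6. (x7 | x4 | ~x3) — ~x3 is true.
  7. (~x3 | ~x1) — ~x3 is true.
  8. (~x2 | ~x3) — ~x3 is true.
  9. (~x6 | ~x5 | x2) — ~x5 is true.
  10. (x4 | ~x9 | ~x6) — ~x9 is true.
  11. (x8 | x5) — x8 is true.
  12. (x4 | ~x2) — ~x2 is true.
  13. (x7 | x3 | ~x10) — ~x10 is true.
  14. (x2 | ~x5 | x8) — x8 is true.
  15. (~x2 | ~x10) — ~x2 is true.
  16. (~x10 | ~x1) — ~x10 is true.
  17. (x2 | ~x1) — ~x1 is true.
  18. (~x8 | ~x2 | x6) — x6 is true.
  19. (~x4 | ~x8) — ~x4 is true.
  20. (x9 | x2 | ~x1) — ~x1 is true.
  21. (~x4 | x1 | ~x10) — ~x4 is true.
  22. (x9 | ~x10) — ~x10 is true.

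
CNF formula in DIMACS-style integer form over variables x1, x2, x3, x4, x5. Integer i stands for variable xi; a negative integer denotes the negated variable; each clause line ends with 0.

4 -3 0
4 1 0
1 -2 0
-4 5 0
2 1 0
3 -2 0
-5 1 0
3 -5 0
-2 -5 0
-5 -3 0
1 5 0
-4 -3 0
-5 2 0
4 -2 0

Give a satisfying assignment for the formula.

x1 = T  x2 = F  x3 = F  x4 = F  x5 = F

Check each clause:
  1. (x4 \/ ~x3) — ~x3 is true.
  2. (x1 \/ x4) — x1 is true.
  3. (~x2 \/ x1) — x1 is true.
  4. (x5 \/ ~x4) — ~x4 is true.
  5. (x1 \/ x2) — x1 is true.
  6. (~x2 \/ x3) — ~x2 is true.
  7. (~x5 \/ x1) — x1 is true.
  8. (x3 \/ ~x5) — ~x5 is true.
  9. (~x2 \/ ~x5) — ~x5 is true.
  10. (~x3 \/ ~x5) — ~x5 is true.
  11. (x1 \/ x5) — x1 is true.
  12. (~x3 \/ ~x4) — ~x4 is true.
  13. (x2 \/ ~x5) — ~x5 is true.
  14. (~x2 \/ x4) — ~x2 is true.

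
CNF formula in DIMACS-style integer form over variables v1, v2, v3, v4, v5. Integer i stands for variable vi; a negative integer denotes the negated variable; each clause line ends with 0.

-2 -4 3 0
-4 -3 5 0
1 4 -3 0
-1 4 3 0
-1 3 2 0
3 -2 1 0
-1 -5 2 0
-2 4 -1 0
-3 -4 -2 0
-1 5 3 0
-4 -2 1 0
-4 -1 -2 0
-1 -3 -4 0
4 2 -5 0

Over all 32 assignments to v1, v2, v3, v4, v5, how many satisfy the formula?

5

Satisfying assignments:
  v1=0 v2=0 v3=0 v4=0 v5=0
  v1=0 v2=0 v3=0 v4=1 v5=0
  v1=0 v2=0 v3=0 v4=1 v5=1
  v1=0 v2=0 v3=1 v4=1 v5=1
  v1=1 v2=0 v3=1 v4=0 v5=0
That's 5 in total.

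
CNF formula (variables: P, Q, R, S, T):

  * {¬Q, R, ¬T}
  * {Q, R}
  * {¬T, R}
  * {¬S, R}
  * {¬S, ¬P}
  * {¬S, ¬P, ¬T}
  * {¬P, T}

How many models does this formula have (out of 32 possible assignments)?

11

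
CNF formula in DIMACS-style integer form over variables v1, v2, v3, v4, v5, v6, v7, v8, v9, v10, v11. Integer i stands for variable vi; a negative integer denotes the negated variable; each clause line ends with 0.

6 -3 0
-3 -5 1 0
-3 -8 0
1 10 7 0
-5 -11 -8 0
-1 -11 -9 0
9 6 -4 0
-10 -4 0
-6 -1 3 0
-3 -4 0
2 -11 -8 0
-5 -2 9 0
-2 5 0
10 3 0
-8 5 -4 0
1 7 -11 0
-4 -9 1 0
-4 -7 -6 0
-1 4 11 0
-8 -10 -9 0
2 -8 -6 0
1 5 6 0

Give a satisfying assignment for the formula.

Pure literal: v8 appears only negated; assign v8 = False.
Try v1 = False.
Set v2 = False and propagate.
The remaining clauses are satisfied by v3 = False, v4 = False, v5 = False, v6 = True, v7 = True, v9 = False, v10 = True, v11 = True.
Every clause has at least one true literal under this assignment.
Check each clause:
  1. (v6 \/ ~v3) — ~v3 is true.
  2. (~v3 \/ ~v5 \/ v1) — ~v5 is true.
  3. (~v3 \/ ~v8) — ~v8 is true.
  4. (v10 \/ v7 \/ v1) — v10 is true.
  5. (~v5 \/ ~v8 \/ ~v11) — ~v8 is true.
  6. (~v9 \/ ~v11 \/ ~v1) — ~v1 is true.
  7. (~v4 \/ v9 \/ v6) — ~v4 is true.
  8. (~v10 \/ ~v4) — ~v4 is true.
  9. (~v6 \/ ~v1 \/ v3) — ~v1 is true.
  10. (~v3 \/ ~v4) — ~v4 is true.
  11. (~v11 \/ ~v8 \/ v2) — ~v8 is true.
  12. (~v2 \/ v9 \/ ~v5) — ~v5 is true.
  13. (v5 \/ ~v2) — ~v2 is true.
  14. (v3 \/ v10) — v10 is true.
  15. (v5 \/ ~v8 \/ ~v4) — ~v8 is true.
  16. (v1 \/ ~v11 \/ v7) — v7 is true.
  17. (v1 \/ ~v4 \/ ~v9) — ~v4 is true.
  18. (~v6 \/ ~v7 \/ ~v4) — ~v4 is true.
  19. (v11 \/ v4 \/ ~v1) — v11 is true.
  20. (~v10 \/ ~v8 \/ ~v9) — ~v8 is true.
  21. (~v6 \/ ~v8 \/ v2) — ~v8 is true.
  22. (v1 \/ v5 \/ v6) — v6 is true.

v1=False, v2=False, v3=False, v4=False, v5=False, v6=True, v7=True, v8=False, v9=False, v10=True, v11=True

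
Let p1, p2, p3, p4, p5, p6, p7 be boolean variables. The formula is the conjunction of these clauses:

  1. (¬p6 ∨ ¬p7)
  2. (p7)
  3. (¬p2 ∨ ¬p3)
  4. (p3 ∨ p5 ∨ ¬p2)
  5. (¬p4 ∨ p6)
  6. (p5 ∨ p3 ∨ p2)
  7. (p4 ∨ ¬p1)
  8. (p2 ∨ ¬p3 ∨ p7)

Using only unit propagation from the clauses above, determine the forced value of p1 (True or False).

False

Unit clause (p7) sets p7 = True.
(¬p7 ∨ ¬p6): since p7 = True, the clause reduces to (¬p6). p6 = False.
(¬p4 ∨ p6) with p6 = False leaves only ¬p4, so p4 = False.
(p4 ∨ ¬p1) with p4 = False leaves only ¬p1, so p1 = False.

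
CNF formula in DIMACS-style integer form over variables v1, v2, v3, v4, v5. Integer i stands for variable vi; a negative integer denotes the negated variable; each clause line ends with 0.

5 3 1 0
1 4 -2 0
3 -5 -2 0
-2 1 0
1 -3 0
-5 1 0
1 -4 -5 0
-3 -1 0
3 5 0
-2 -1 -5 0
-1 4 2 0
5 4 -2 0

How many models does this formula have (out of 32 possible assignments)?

1

Satisfying assignments:
  v1=T v2=F v3=F v4=T v5=T
That's 1 in total.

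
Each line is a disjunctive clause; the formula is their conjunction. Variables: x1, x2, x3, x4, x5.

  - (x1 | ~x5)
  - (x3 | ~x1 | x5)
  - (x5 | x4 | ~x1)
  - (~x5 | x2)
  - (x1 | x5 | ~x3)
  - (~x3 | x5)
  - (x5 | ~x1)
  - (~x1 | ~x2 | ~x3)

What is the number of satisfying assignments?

6

The models are:
  x1=0 x2=0 x3=0 x4=0 x5=0
  x1=0 x2=0 x3=0 x4=1 x5=0
  x1=0 x2=1 x3=0 x4=0 x5=0
  x1=0 x2=1 x3=0 x4=1 x5=0
  x1=1 x2=1 x3=0 x4=0 x5=1
  x1=1 x2=1 x3=0 x4=1 x5=1
That's 6 in total.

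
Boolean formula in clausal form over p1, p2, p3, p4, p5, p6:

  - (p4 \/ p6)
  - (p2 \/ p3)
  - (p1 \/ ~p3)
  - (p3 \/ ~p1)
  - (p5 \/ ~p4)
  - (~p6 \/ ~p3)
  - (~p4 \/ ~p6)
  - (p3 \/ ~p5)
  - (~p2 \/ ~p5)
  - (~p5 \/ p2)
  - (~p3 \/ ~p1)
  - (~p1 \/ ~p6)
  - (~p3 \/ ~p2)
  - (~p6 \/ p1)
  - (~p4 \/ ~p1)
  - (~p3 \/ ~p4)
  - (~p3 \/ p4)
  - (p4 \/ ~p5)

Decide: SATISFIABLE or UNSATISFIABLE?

p3 = True:
  propagation gives p1=True; an empty clause results — contradiction.
p3 = False:
  propagation gives p2=True, p1=False, p5=False, p4=False; an empty clause results — contradiction.
Every branch closes, so no satisfying assignment exists.

UNSATISFIABLE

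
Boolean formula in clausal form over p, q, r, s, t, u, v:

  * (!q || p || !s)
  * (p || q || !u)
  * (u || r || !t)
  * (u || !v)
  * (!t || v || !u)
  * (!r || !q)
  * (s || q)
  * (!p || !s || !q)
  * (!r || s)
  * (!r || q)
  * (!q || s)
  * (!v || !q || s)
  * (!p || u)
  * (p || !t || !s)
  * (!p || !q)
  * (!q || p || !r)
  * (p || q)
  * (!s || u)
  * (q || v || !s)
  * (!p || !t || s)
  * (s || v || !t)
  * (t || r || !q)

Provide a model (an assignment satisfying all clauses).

Try p = True.
  then u is forced to True.
  then q is forced to False.
  then s is forced to True.
  then r is forced to False.
  then v is forced to True.
t is now unconstrained; take t = True.
Every clause has at least one true literal under this assignment.

p = True, q = False, r = False, s = True, t = True, u = True, v = True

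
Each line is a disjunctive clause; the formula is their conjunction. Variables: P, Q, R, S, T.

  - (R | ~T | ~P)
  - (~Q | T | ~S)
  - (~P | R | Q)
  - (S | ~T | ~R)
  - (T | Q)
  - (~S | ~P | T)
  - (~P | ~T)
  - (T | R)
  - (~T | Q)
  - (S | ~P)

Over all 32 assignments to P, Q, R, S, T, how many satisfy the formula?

4

Satisfying assignments:
  P=F Q=T R=F S=F T=T
  P=F Q=T R=F S=T T=T
  P=F Q=T R=T S=F T=F
  P=F Q=T R=T S=T T=T
Count: 4.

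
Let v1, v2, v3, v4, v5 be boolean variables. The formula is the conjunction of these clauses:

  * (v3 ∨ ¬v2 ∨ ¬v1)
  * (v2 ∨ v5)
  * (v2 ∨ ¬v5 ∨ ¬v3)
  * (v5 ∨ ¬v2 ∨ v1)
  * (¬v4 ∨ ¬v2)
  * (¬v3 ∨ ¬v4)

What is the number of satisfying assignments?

8

The models are:
  v1=F v2=F v3=F v4=F v5=T
  v1=F v2=F v3=F v4=T v5=T
  v1=F v2=T v3=F v4=F v5=T
  v1=F v2=T v3=T v4=F v5=T
  v1=T v2=F v3=F v4=F v5=T
  v1=T v2=F v3=F v4=T v5=T
  v1=T v2=T v3=T v4=F v5=F
  v1=T v2=T v3=T v4=F v5=T
That's 8 in total.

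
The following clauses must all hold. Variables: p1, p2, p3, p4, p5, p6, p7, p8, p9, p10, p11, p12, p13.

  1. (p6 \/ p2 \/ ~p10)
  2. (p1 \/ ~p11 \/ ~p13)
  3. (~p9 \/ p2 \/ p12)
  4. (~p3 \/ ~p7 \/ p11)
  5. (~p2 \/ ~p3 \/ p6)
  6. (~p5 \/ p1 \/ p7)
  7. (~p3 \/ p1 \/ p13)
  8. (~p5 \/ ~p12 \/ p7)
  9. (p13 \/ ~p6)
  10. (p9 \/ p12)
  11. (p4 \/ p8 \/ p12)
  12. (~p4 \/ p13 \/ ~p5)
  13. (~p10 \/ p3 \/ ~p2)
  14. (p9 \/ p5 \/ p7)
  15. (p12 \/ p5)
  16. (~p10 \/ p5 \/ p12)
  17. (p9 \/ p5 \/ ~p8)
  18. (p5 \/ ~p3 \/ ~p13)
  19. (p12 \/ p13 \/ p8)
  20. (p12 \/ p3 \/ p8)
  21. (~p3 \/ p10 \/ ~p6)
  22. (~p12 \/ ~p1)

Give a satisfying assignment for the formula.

p1=T, p2=T, p3=F, p4=F, p5=T, p6=F, p7=T, p8=T, p9=T, p10=F, p11=F, p12=F, p13=T

Try p1 = True.
  then p12 is forced to False.
  then p9 is forced to True.
  then p2 is forced to True.
  then p5 is forced to True.
Branch on p3: take p3 = False.
  then p10 is forced to False.
  then p8 is forced to True.
Set p4 = False and propagate.
For the remaining variables, p6 = False, p7 = True, p11 = False, p13 = True works.
Check each clause:
  1. (~p10 \/ p2 \/ p6) — p2 is true.
  2. (~p11 \/ p1 \/ ~p13) — p1 is true.
  3. (p2 \/ p12 \/ ~p9) — p2 is true.
  4. (p11 \/ ~p3 \/ ~p7) — ~p3 is true.
  5. (~p3 \/ ~p2 \/ p6) — ~p3 is true.
  6. (~p5 \/ p7 \/ p1) — p1 is true.
  7. (p13 \/ ~p3 \/ p1) — p1 is true.
  8. (p7 \/ ~p5 \/ ~p12) — ~p12 is true.
  9. (p13 \/ ~p6) — ~p6 is true.
  10. (p9 \/ p12) — p9 is true.
  11. (p8 \/ p4 \/ p12) — p8 is true.
  12. (p13 \/ ~p4 \/ ~p5) — ~p4 is true.
  13. (~p2 \/ p3 \/ ~p10) — ~p10 is true.
  14. (p5 \/ p9 \/ p7) — p9 is true.
  15. (p12 \/ p5) — p5 is true.
  16. (~p10 \/ p12 \/ p5) — p5 is true.
  17. (p5 \/ p9 \/ ~p8) — p9 is true.
  18. (~p3 \/ p5 \/ ~p13) — p5 is true.
  19. (p8 \/ p12 \/ p13) — p8 is true.
  20. (p12 \/ p3 \/ p8) — p8 is true.
  21. (~p6 \/ ~p3 \/ p10) — ~p6 is true.
  22. (~p1 \/ ~p12) — ~p12 is true.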